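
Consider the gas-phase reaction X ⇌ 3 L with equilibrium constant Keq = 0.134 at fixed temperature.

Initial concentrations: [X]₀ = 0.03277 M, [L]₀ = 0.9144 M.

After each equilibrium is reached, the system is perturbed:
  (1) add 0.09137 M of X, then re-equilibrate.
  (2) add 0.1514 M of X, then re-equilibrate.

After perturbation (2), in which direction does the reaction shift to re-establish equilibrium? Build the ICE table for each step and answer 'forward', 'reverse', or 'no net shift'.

Direction: forward

Q₀ = 23.33 vs Keq = 0.134 ⇒ Q>K, reverse
Step 1:
                    X           L
  init        0.03277      0.9144
  Δ            0.1999     -0.5997
  eq           0.2327      0.3147
  solve Keq expr → x = -0.1999; check Q = 0.134
Then add 0.09137 M of X.
Step 2:
                    X           L
  init          0.324      0.3147
  Δ          -0.01092     0.03275
  eq           0.3131      0.3475
  solve Keq expr → x = 0.01092; check Q = 0.134
Then add 0.1514 M of X.
Step 3:
                    X           L
  init         0.4645      0.3475
  Δ          -0.01485     0.04456
  eq           0.4497       0.392
  solve Keq expr → x = 0.01485; check Q = 0.134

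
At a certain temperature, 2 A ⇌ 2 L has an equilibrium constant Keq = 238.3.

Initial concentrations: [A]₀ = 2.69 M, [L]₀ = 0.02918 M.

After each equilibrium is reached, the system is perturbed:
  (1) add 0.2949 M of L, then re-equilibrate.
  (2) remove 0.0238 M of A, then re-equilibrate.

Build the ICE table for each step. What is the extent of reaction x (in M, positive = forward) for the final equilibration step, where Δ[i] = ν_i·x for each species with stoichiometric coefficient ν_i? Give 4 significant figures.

Q₀ = 1.1767e-04 vs Keq = 238.3 ⇒ Q<K, forward
Step 1:
                   A          L
  Initial       2.69    0.02918
  Change      -2.525      2.525
  Equil       0.1654      2.554
  solve Keq expr → x = 1.262; check Q = 238.3
Then add 0.2949 M of L.
Step 2:
                   A          L
  Initial     0.1654      2.849
  Change     0.01794   -0.01794
  Equil       0.1834      2.831
  solve Keq expr → x = -0.008971; check Q = 238.3
Then remove 0.0238 M of A.
Step 3:
                   A          L
  Initial     0.1596      2.831
  Change     0.02235   -0.02235
  Equil       0.1819      2.808
  solve Keq expr → x = -0.01118; check Q = 238.3

x = -0.01118 M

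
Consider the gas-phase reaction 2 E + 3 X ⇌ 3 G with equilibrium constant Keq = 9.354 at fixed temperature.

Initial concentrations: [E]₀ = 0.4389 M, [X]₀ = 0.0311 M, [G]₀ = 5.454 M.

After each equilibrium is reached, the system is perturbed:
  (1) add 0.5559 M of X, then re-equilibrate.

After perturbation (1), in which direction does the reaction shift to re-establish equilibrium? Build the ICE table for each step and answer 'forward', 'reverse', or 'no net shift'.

Q₀ = 2.7998e+07 vs Keq = 9.354 ⇒ Q>K, reverse
Step 1:
                    E           X           G
  Initial      0.4389      0.0311       5.454
  Change       0.9787       1.468      -1.468
  Equil         1.418       1.499       3.986
  solve Keq expr → x = -0.4893; check Q = 9.354
Then add 0.5559 M of X.
Step 2:
                    E           X           G
  Initial       1.418       2.055       3.986
  Change      -0.1906      -0.286       0.286
  Equil         1.227       1.769       4.272
  solve Keq expr → x = 0.09532; check Q = 9.354

Direction: forward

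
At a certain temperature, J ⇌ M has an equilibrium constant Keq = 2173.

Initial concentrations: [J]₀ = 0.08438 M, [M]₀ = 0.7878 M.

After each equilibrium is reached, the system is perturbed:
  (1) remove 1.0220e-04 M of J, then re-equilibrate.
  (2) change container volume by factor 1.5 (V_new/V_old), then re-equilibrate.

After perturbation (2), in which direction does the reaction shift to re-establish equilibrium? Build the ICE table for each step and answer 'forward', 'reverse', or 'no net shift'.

Direction: no net shift

Q₀ = 9.336 vs Keq = 2173 ⇒ Q<K, forward
Step 1:
                  J         M
  I         0.08438    0.7878
  C        -0.08398   0.08398
  E       4.0119e-04    0.8718
  solve Keq expr → x = 0.08398; check Q = 2173
Then remove 1.0220e-04 M of J.
Step 2:
                  J         M
  I       2.9899e-04    0.8718
  C       1.0215e-04 -1.0215e-04
  E       4.0114e-04    0.8717
  solve Keq expr → x = -1.0215e-04; check Q = 2173
Then change container volume by factor 1.5 (V_new/V_old).
Step 3:
                  J         M
  I       2.6743e-04    0.5811
  C               0         0
  E       2.6743e-04    0.5811
  solve Keq expr → x = 0; check Q = 2173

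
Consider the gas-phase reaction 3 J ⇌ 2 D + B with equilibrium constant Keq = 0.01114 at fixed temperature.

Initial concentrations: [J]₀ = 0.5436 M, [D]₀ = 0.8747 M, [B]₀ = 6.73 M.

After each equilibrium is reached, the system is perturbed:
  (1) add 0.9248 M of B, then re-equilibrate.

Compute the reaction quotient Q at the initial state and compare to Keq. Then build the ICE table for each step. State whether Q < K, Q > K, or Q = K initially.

Q₀ = 32.05 vs Keq = 0.01114 ⇒ Q>K, reverse
Step 1:
                  J         D         B
  init       0.5436    0.8747      6.73
  Δ           1.171   -0.7806   -0.3903
  eq          1.714    0.0941      6.34
  solve Keq expr → x = -0.3903; check Q = 0.01114
Then add 0.9248 M of B.
Step 2:
                  J         D         B
  init        1.714    0.0941     7.265
  Δ        0.008306 -0.005537 -0.002769
  eq          1.723   0.08857     7.262
  solve Keq expr → x = -0.002769; check Q = 0.01114

Q₀ = 32.05; Q > K (proceeds reverse)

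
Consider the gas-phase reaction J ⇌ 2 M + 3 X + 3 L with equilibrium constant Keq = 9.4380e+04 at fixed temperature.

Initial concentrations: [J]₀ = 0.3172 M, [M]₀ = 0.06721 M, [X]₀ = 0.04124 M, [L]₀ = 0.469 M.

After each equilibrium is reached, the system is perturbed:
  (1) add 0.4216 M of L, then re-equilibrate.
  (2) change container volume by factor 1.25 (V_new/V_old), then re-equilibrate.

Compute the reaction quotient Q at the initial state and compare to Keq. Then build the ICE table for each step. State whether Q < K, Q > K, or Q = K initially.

Q₀ = 1.0304e-07; Q < K (proceeds forward)

Q₀ = 1.0304e-07 vs Keq = 9.4380e+04 ⇒ Q<K, forward
Step 1:
                    J           M           X           L
  I            0.3172     0.06721     0.04124       0.469
  C           -0.3172      0.6344      0.9516      0.9516
  E        1.4630e-05      0.7016      0.9928       1.421
  solve Keq expr → x = 0.3172; check Q = 9.4380e+04
Then add 0.4216 M of L.
Step 2:
                    J           M           X           L
  I        1.4630e-05      0.7016      0.9928       1.842
  C        1.7263e-05 -3.4526e-05 -5.1789e-05 -5.1789e-05
  E        3.1892e-05      0.7015      0.9927       1.842
  solve Keq expr → x = -1.7263e-05; check Q = 9.4380e+04
Then change container volume by factor 1.25 (V_new/V_old).
Step 3:
                    J           M           X           L
  I        2.5514e-05      0.5612      0.7942       1.474
  C       -2.0161e-05  4.0321e-05  6.0482e-05  6.0482e-05
  E        5.3533e-06      0.5613      0.7943       1.474
  solve Keq expr → x = 2.0161e-05; check Q = 9.4380e+04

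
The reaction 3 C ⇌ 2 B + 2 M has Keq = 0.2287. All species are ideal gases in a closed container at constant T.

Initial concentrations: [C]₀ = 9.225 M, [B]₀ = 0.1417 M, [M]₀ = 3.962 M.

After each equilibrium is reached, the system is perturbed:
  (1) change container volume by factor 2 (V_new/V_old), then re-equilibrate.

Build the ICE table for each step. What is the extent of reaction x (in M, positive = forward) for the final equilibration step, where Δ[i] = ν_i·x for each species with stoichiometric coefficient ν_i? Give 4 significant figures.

Q₀ = 4.0149e-04 vs Keq = 0.2287 ⇒ Q<K, forward
Step 1:
                    C           B           M
  init          9.225      0.1417       3.962
  Δ            -2.226       1.484       1.484
  eq            6.999       1.626       5.446
  solve Keq expr → x = 0.7421; check Q = 0.2287
Then change container volume by factor 2 (V_new/V_old).
Step 2:
                    C           B           M
  init          3.499      0.8129       2.723
  Δ           -0.2424      0.1616      0.1616
  eq            3.257      0.9745       2.885
  solve Keq expr → x = 0.08078; check Q = 0.2287

x = 0.08078 M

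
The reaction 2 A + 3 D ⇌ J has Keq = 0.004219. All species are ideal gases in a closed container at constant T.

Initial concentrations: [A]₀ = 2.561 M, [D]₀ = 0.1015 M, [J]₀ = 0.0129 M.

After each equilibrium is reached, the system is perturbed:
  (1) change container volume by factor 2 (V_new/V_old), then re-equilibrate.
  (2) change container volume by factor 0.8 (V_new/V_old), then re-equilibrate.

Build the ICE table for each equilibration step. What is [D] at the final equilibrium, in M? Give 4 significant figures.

Q₀ = 1.881 vs Keq = 0.004219 ⇒ Q>K, reverse
Step 1:
                  A         D         J
  I           2.561    0.1015    0.0129
  C         0.02565   0.03847  -0.01282
  E           2.587      0.14 7.7405e-05
  solve Keq expr → x = -0.01282; check Q = 0.004219
Then change container volume by factor 2 (V_new/V_old).
Step 2:
                  A         D         J
  I           1.293   0.06998 3.8702e-05
  C       7.2544e-05 1.0882e-04 -3.6272e-05
  E           1.293   0.07009 2.4305e-06
  solve Keq expr → x = -3.6272e-05; check Q = 0.004219
Then change container volume by factor 0.8 (V_new/V_old).
Step 3:
                  A         D         J
  I           1.617   0.08762 3.0381e-06
  C       -8.7514e-06 -1.3127e-05 4.3757e-06
  E           1.617    0.0876 7.4138e-06
  solve Keq expr → x = 4.3757e-06; check Q = 0.004219

[D]_eq = 0.0876 M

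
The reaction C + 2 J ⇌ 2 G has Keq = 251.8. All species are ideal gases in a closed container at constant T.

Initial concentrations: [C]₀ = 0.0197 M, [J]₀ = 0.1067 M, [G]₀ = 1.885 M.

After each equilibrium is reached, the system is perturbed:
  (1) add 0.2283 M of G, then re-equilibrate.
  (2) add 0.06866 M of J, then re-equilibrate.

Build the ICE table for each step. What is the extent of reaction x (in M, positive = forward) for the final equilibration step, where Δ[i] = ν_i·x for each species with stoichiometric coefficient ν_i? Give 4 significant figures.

Q₀ = 1.5843e+04 vs Keq = 251.8 ⇒ Q>K, reverse
Step 1:
                    C           J           G
  Initial      0.0197      0.1067       1.885
  Change       0.1001      0.2001     -0.2001
  Equil        0.1198      0.3068       1.685
  solve Keq expr → x = -0.1001; check Q = 251.8
Then add 0.2283 M of G.
Step 2:
                    C           J           G
  Initial      0.1198      0.3068       1.913
  Change      0.01121     0.02242    -0.02242
  Equil         0.131      0.3292       1.891
  solve Keq expr → x = -0.01121; check Q = 251.8
Then add 0.06866 M of J.
Step 3:
                    C           J           G
  Initial       0.131      0.3979       1.891
  Change     -0.01816    -0.03633     0.03633
  Equil        0.1128      0.3616       1.927
  solve Keq expr → x = 0.01816; check Q = 251.8

x = 0.01816 M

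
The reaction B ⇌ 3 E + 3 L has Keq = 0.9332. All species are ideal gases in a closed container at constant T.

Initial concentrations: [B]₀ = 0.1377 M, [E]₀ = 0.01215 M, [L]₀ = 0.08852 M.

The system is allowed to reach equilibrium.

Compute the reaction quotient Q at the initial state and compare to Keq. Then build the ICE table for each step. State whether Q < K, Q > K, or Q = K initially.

Q₀ = 9.0348e-09 vs Keq = 0.9332 ⇒ Q<K, forward
Step 1:
                    B           E           L
  Initial      0.1377     0.01215     0.08852
  Change        -0.13      0.3901      0.3901
  Equil      0.007652      0.4023      0.4787
  solve Keq expr → x = 0.13; check Q = 0.9332

Q₀ = 9.0348e-09; Q < K (proceeds forward)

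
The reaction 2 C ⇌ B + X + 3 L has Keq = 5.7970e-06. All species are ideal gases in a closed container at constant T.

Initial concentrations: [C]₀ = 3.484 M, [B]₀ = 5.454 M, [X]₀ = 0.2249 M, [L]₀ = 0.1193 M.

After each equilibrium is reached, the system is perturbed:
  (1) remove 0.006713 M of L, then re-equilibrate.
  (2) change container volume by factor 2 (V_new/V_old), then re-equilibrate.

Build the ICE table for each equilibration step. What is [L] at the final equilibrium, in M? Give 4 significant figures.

[L]_eq = 0.03943 M

Q₀ = 1.7158e-04 vs Keq = 5.7970e-06 ⇒ Q>K, reverse
Step 1:
                   C          B          X          L
  Initial      3.484      5.454     0.2249     0.1193
  Change     0.05243   -0.02621   -0.02621   -0.07864
  Equil        3.536      5.428     0.1987    0.04066
  solve Keq expr → x = -0.02621; check Q = 5.7970e-06
Then remove 0.006713 M of L.
Step 2:
                   C          B          X          L
  Initial      3.536      5.428     0.1987    0.03395
  Change   -0.004351   0.002176   0.002176   0.006527
  Equil        3.532       5.43     0.2009    0.04048
  solve Keq expr → x = 0.002176; check Q = 5.7970e-06
Then change container volume by factor 2 (V_new/V_old).
Step 3:
                   C          B          X          L
  Initial      1.766      2.715     0.1004    0.02024
  Change    -0.01279   0.006397   0.006397    0.01919
  Equil        1.753      2.721     0.1068    0.03943
  solve Keq expr → x = 0.006397; check Q = 5.7970e-06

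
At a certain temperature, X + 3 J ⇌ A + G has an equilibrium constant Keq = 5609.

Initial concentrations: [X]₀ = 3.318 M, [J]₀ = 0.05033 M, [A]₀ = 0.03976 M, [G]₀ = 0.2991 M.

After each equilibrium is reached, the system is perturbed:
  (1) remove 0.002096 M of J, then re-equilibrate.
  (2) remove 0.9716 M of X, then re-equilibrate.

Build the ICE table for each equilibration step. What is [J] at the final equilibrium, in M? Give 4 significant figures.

Q₀ = 28.11 vs Keq = 5609 ⇒ Q<K, forward
Step 1:
                   X          J          A          G
  I            3.318    0.05033    0.03976     0.2991
  C         -0.01356   -0.04068    0.01356    0.01356
  E            3.304   0.009653    0.05332     0.3127
  solve Keq expr → x = 0.01356; check Q = 5609
Then remove 0.002096 M of J.
Step 2:
                   X          J          A          G
  I            3.304   0.007557    0.05332     0.3127
  C       6.8233e-04   0.002047 -6.8233e-04 -6.8233e-04
  E            3.305   0.009604    0.05264      0.312
  solve Keq expr → x = -6.8233e-04; check Q = 5609
Then remove 0.9716 M of X.
Step 3:
                   X          J          A          G
  I            2.334   0.009604    0.05264      0.312
  C       3.8344e-04    0.00115 -3.8344e-04 -3.8344e-04
  E            2.334    0.01075    0.05225     0.3116
  solve Keq expr → x = -3.8344e-04; check Q = 5609

[J]_eq = 0.01075 M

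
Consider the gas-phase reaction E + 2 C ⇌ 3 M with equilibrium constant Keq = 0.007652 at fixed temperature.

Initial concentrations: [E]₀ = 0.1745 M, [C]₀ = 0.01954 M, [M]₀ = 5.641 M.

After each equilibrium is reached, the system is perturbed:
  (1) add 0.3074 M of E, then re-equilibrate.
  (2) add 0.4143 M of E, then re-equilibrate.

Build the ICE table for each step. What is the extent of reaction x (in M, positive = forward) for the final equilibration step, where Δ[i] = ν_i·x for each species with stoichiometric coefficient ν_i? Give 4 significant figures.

Q₀ = 2.6942e+06 vs Keq = 0.007652 ⇒ Q>K, reverse
Step 1:
                   E          C          M
  I           0.1745    0.01954      5.641
  C            1.697      3.394     -5.091
  E            1.871      3.413     0.5505
  solve Keq expr → x = -1.697; check Q = 0.007652
Then add 0.3074 M of E.
Step 2:
                   E          C          M
  I            2.179      3.413     0.5505
  C        -0.008636   -0.01727    0.02591
  E             2.17      3.396     0.5764
  solve Keq expr → x = 0.008636; check Q = 0.007652
Then add 0.4143 M of E.
Step 3:
                   E          C          M
  I            2.584      3.396     0.5764
  C         -0.01042   -0.02083    0.03125
  E            2.574      3.375     0.6076
  solve Keq expr → x = 0.01042; check Q = 0.007652

x = 0.01042 M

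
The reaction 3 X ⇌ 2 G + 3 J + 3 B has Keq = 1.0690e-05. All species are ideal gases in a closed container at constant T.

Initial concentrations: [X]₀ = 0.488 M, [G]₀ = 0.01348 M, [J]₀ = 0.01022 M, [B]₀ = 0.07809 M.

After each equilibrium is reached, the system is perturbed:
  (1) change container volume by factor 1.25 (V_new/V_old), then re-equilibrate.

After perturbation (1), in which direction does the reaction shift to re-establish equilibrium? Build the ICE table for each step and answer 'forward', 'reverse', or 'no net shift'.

Q₀ = 7.9480e-13 vs Keq = 1.0690e-05 ⇒ Q<K, forward
Step 1:
                   X          G          J          B
  init         0.488    0.01348    0.01022    0.07809
  Δ          -0.1421    0.09475     0.1421     0.1421
  eq          0.3459     0.1082     0.1523     0.2202
  solve Keq expr → x = 0.04738; check Q = 1.0690e-05
Then change container volume by factor 1.25 (V_new/V_old).
Step 2:
                   X          G          J          B
  init        0.2767    0.08658     0.1219     0.1762
  Δ         -0.01718    0.01146    0.01718    0.01718
  eq          0.2595    0.09804     0.1391     0.1934
  solve Keq expr → x = 0.005728; check Q = 1.0690e-05

Direction: forward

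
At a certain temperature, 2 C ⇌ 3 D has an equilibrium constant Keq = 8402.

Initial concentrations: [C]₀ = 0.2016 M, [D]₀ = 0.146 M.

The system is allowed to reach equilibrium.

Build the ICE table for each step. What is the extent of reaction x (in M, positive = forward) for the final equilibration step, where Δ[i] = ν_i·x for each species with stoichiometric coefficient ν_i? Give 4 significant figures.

Q₀ = 0.07657 vs Keq = 8402 ⇒ Q<K, forward
Step 1:
                   C          D
  Initial     0.2016      0.146
  Change     -0.1984     0.2976
  Equil     0.003223     0.4436
  solve Keq expr → x = 0.09919; check Q = 8402

x = 0.09919 M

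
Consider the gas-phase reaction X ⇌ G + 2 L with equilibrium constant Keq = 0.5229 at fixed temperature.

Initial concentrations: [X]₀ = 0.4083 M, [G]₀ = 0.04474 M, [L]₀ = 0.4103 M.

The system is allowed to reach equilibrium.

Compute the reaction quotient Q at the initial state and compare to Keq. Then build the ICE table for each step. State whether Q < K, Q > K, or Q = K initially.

Q₀ = 0.01845; Q < K (proceeds forward)

Q₀ = 0.01845 vs Keq = 0.5229 ⇒ Q<K, forward
Step 1:
                    X           G           L
  init         0.4083     0.04474      0.4103
  Δ           -0.1721      0.1721      0.3443
  eq           0.2362      0.2169      0.7546
  solve Keq expr → x = 0.1721; check Q = 0.5229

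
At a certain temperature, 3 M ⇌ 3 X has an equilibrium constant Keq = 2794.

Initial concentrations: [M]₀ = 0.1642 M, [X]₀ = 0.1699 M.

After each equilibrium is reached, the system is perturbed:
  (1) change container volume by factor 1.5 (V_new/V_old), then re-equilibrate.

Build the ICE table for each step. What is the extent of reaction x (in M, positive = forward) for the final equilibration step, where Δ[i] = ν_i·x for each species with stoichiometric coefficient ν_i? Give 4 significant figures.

x = 0 M

Q₀ = 1.108 vs Keq = 2794 ⇒ Q<K, forward
Step 1:
                  M         X
  Initial    0.1642    0.1699
  Change    -0.1421    0.1421
  Equil     0.02215     0.312
  solve Keq expr → x = 0.04735; check Q = 2794
Then change container volume by factor 1.5 (V_new/V_old).
Step 2:
                  M         X
  Initial   0.01477     0.208
  Change          0         0
  Equil     0.01477     0.208
  solve Keq expr → x = 0; check Q = 2794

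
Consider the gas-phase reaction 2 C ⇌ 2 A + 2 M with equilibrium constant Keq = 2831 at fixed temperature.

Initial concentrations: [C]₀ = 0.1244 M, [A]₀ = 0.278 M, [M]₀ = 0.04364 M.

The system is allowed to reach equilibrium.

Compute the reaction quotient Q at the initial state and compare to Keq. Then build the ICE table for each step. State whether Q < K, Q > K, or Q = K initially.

Q₀ = 0.009511 vs Keq = 2831 ⇒ Q<K, forward
Step 1:
                  C         A         M
  init       0.1244     0.278   0.04364
  Δ         -0.1231    0.1231    0.1231
  eq       0.001257    0.4011    0.1668
  solve Keq expr → x = 0.06157; check Q = 2831

Q₀ = 0.009511; Q < K (proceeds forward)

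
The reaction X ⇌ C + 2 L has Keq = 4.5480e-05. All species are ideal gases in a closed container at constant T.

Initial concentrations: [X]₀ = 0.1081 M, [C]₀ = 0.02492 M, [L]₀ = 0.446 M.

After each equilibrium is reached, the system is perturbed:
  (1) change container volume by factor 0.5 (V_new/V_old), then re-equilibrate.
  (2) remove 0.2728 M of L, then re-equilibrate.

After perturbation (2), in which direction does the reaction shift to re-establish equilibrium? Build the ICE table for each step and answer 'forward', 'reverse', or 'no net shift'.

Direction: forward

Q₀ = 0.04586 vs Keq = 4.5480e-05 ⇒ Q>K, reverse
Step 1:
                   X          C          L
  init        0.1081    0.02492      0.446
  Δ          0.02488   -0.02488   -0.04976
  eq           0.133 3.8521e-05     0.3962
  solve Keq expr → x = -0.02488; check Q = 4.5480e-05
Then change container volume by factor 0.5 (V_new/V_old).
Step 2:
                   X          C          L
  init         0.266 7.7043e-05     0.7925
  Δ       5.7772e-05 -5.7772e-05 -1.1554e-04
  eq           0.266 1.9270e-05     0.7924
  solve Keq expr → x = -5.7772e-05; check Q = 4.5480e-05
Then remove 0.2728 M of L.
Step 3:
                   X          C          L
  init         0.266 1.9270e-05     0.5196
  Δ       -2.5536e-05 2.5536e-05 5.1072e-05
  eq           0.266 4.4806e-05     0.5196
  solve Keq expr → x = 2.5536e-05; check Q = 4.5480e-05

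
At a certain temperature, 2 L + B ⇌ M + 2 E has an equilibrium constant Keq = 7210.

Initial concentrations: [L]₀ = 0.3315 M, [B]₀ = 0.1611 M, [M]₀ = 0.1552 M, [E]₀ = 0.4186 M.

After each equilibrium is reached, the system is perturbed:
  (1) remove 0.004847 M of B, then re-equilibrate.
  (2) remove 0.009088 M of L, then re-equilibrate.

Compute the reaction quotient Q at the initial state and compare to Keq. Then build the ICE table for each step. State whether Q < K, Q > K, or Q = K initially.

Q₀ = 1.536 vs Keq = 7210 ⇒ Q<K, forward
Step 1:
                    L           B           M           E
  init         0.3315      0.1611      0.1552      0.4186
  Δ           -0.2932     -0.1466      0.1466      0.2932
  eq          0.03827     0.01448      0.3018      0.7118
  solve Keq expr → x = 0.1466; check Q = 7210
Then remove 0.004847 M of B.
Step 2:
                    L           B           M           E
  init        0.03827    0.009637      0.3018      0.7118
  Δ          0.004022    0.002011   -0.002011   -0.004022
  eq          0.04229     0.01165      0.2998      0.7078
  solve Keq expr → x = -0.002011; check Q = 7210
Then remove 0.009088 M of L.
Step 3:
                    L           B           M           E
  init         0.0332     0.01165      0.2998      0.7078
  Δ          0.004852    0.002426   -0.002426   -0.004852
  eq          0.03805     0.01407      0.2974       0.703
  solve Keq expr → x = -0.002426; check Q = 7210

Q₀ = 1.536; Q < K (proceeds forward)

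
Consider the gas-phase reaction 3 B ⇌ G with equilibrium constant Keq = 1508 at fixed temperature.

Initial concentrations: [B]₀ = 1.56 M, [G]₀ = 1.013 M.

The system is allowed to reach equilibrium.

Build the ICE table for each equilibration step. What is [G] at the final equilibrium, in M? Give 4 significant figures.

Q₀ = 0.2668 vs Keq = 1508 ⇒ Q<K, forward
Step 1:
                   B          G
  init          1.56      1.013
  Δ            -1.46     0.4867
  eq         0.09982        1.5
  solve Keq expr → x = 0.4867; check Q = 1508

[G]_eq = 1.5 M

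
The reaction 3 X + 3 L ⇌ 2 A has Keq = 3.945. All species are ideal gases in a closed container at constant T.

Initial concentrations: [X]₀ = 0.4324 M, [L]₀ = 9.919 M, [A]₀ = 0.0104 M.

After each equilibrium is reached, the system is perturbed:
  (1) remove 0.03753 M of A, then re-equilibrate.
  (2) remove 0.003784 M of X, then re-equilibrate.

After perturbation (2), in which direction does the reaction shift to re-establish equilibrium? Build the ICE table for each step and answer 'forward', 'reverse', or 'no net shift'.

Q₀ = 1.3709e-06 vs Keq = 3.945 ⇒ Q<K, forward
Step 1:
                  X         L         A
  init       0.4324     9.919    0.0104
  Δ          -0.404    -0.404    0.2693
  eq        0.02845     9.515    0.2797
  solve Keq expr → x = 0.1347; check Q = 3.945
Then remove 0.03753 M of A.
Step 2:
                  X         L         A
  init      0.02845     9.515    0.2422
  Δ       -0.002481 -0.002481  0.001654
  eq        0.02597     9.513    0.2438
  solve Keq expr → x = 8.2698e-04; check Q = 3.945
Then remove 0.003784 M of X.
Step 3:
                  X         L         A
  init      0.02218     9.513    0.2438
  Δ        0.003603  0.003603 -0.002402
  eq        0.02579     9.516    0.2414
  solve Keq expr → x = -0.001201; check Q = 3.945

Direction: reverse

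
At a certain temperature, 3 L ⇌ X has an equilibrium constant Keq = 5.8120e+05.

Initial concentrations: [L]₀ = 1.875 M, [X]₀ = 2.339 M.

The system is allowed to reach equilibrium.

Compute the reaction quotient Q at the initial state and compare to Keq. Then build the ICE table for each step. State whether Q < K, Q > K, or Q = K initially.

Q₀ = 0.3548; Q < K (proceeds forward)

Q₀ = 0.3548 vs Keq = 5.8120e+05 ⇒ Q<K, forward
Step 1:
                  L         X
  Initial     1.875     2.339
  Change     -1.858    0.6193
  Equil      0.0172     2.958
  solve Keq expr → x = 0.6193; check Q = 5.8120e+05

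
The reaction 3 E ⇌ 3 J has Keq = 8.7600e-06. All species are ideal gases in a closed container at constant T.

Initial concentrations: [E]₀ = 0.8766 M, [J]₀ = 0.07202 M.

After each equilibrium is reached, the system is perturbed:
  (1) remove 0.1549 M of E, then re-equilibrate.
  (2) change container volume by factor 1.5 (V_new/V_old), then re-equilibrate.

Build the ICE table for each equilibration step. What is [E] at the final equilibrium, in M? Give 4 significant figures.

Q₀ = 5.5457e-04 vs Keq = 8.7600e-06 ⇒ Q>K, reverse
Step 1:
                  E         J
  Initial    0.8766   0.07202
  Change    0.05286  -0.05286
  Equil      0.9295   0.01916
  solve Keq expr → x = -0.01762; check Q = 8.7600e-06
Then remove 0.1549 M of E.
Step 2:
                  E         J
  Initial    0.7746   0.01916
  Change   0.003129 -0.003129
  Equil      0.7777   0.01603
  solve Keq expr → x = -0.001043; check Q = 8.7600e-06
Then change container volume by factor 1.5 (V_new/V_old).
Step 3:
                  E         J
  Initial    0.5185   0.01069
  Change          0         0
  Equil      0.5185   0.01069
  solve Keq expr → x = 0; check Q = 8.7600e-06

[E]_eq = 0.5185 M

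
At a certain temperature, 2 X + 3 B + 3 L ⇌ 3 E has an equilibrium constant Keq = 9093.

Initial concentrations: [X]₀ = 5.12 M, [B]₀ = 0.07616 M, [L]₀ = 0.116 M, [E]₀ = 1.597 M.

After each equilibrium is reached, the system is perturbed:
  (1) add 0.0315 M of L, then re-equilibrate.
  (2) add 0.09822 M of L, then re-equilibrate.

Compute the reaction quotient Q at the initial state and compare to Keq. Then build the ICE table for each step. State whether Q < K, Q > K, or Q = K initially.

Q₀ = 2.2533e+05 vs Keq = 9093 ⇒ Q>K, reverse
Step 1:
                  X         B         L         E
  Initial      5.12   0.07616     0.116     1.597
  Change     0.0414    0.0621    0.0621   -0.0621
  Equil       5.161    0.1383    0.1781     1.535
  solve Keq expr → x = -0.0207; check Q = 9093
Then add 0.0315 M of L.
Step 2:
                  X         B         L         E
  Initial     5.161    0.1383    0.2096     1.535
  Change  -0.008208  -0.01231  -0.01231   0.01231
  Equil       5.153    0.1259    0.1973     1.547
  solve Keq expr → x = 0.004104; check Q = 9093
Then add 0.09822 M of L.
Step 3:
                  X         B         L         E
  Initial     5.153    0.1259    0.2955     1.547
  Change   -0.02014  -0.03021  -0.03021   0.03021
  Equil       5.133   0.09573    0.2653     1.577
  solve Keq expr → x = 0.01007; check Q = 9093

Q₀ = 2.2533e+05; Q > K (proceeds reverse)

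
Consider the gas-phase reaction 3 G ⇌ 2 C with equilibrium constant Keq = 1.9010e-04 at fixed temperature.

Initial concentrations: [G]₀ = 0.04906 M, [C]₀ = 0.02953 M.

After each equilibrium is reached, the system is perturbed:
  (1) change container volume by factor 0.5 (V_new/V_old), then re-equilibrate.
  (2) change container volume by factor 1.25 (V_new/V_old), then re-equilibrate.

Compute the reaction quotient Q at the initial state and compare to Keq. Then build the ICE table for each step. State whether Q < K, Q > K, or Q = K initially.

Q₀ = 7.385 vs Keq = 1.9010e-04 ⇒ Q>K, reverse
Step 1:
                  G         C
  init      0.04906   0.02953
  Δ         0.04371  -0.02914
  eq        0.09277 3.8959e-04
  solve Keq expr → x = -0.01457; check Q = 1.9010e-04
Then change container volume by factor 0.5 (V_new/V_old).
Step 2:
                  G         C
  init       0.1855 7.7918e-04
  Δ       -4.7774e-04 3.1849e-04
  eq         0.1851  0.001098
  solve Keq expr → x = 1.5925e-04; check Q = 1.9010e-04
Then change container volume by factor 1.25 (V_new/V_old).
Step 3:
                  G         C
  init       0.1481 8.7814e-04
  Δ       1.3742e-04 -9.1614e-05
  eq         0.1482 7.8652e-04
  solve Keq expr → x = -4.5807e-05; check Q = 1.9010e-04

Q₀ = 7.385; Q > K (proceeds reverse)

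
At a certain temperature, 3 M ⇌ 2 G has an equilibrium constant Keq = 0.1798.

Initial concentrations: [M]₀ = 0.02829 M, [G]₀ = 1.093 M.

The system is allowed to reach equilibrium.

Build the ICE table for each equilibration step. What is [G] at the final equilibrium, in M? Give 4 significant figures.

[G]_eq = 0.4344 M

Q₀ = 5.2764e+04 vs Keq = 0.1798 ⇒ Q>K, reverse
Step 1:
                  M         G
  init      0.02829     1.093
  Δ          0.9879   -0.6586
  eq          1.016    0.4344
  solve Keq expr → x = -0.3293; check Q = 0.1798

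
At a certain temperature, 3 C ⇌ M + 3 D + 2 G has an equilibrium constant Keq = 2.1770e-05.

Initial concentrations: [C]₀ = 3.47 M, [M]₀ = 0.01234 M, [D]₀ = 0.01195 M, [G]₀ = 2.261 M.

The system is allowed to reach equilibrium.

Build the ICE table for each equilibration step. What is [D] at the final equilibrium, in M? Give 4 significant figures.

[D]_eq = 0.1392 M

Q₀ = 2.5765e-09 vs Keq = 2.1770e-05 ⇒ Q<K, forward
Step 1:
                  C         M         D         G
  init         3.47   0.01234   0.01195     2.261
  Δ         -0.1273   0.04242    0.1273   0.08484
  eq          3.343   0.05476    0.1392     2.346
  solve Keq expr → x = 0.04242; check Q = 2.1770e-05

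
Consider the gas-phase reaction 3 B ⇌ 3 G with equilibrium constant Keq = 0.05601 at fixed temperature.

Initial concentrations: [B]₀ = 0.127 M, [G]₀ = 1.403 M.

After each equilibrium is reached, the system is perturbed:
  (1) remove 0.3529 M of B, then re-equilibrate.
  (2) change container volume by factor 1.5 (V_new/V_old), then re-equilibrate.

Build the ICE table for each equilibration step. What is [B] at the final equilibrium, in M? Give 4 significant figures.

[B]_eq = 0.5676 M

Q₀ = 1348 vs Keq = 0.05601 ⇒ Q>K, reverse
Step 1:
                   B          G
  init         0.127      1.403
  Δ           0.9796    -0.9796
  eq           1.107     0.4234
  solve Keq expr → x = -0.3265; check Q = 0.05601
Then remove 0.3529 M of B.
Step 2:
                   B          G
  init        0.7537     0.4234
  Δ          0.09766   -0.09766
  eq          0.8514     0.3257
  solve Keq expr → x = -0.03255; check Q = 0.05601
Then change container volume by factor 1.5 (V_new/V_old).
Step 3:
                   B          G
  init        0.5676     0.2172
  Δ                0          0
  eq          0.5676     0.2172
  solve Keq expr → x = 0; check Q = 0.05601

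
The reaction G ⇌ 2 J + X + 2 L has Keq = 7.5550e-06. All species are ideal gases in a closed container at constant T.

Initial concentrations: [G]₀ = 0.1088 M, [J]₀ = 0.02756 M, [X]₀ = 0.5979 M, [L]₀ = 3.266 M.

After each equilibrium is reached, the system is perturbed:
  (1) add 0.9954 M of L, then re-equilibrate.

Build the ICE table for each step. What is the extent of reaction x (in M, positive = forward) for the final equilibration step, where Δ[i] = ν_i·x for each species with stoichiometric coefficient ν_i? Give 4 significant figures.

x = -4.5616e-05 M

Q₀ = 0.04452 vs Keq = 7.5550e-06 ⇒ Q>K, reverse
Step 1:
                   G          J          X          L
  init        0.1088    0.02756     0.5979      3.266
  Δ          0.01359   -0.02717   -0.01359   -0.02717
  eq          0.1224 3.8839e-04     0.5843      3.239
  solve Keq expr → x = -0.01359; check Q = 7.5550e-06
Then add 0.9954 M of L.
Step 2:
                   G          J          X          L
  init        0.1224 3.8839e-04     0.5843      4.234
  Δ       4.5616e-05 -9.1232e-05 -4.5616e-05 -9.1232e-05
  eq          0.1224 2.9716e-04     0.5843      4.234
  solve Keq expr → x = -4.5616e-05; check Q = 7.5550e-06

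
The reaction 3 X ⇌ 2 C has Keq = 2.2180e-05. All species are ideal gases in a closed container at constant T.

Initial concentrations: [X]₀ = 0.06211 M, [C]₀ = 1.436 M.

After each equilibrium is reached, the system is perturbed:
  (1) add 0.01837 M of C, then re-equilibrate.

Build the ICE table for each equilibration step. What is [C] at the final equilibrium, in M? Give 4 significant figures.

[C]_eq = 0.01558 M

Q₀ = 8606 vs Keq = 2.2180e-05 ⇒ Q>K, reverse
Step 1:
                   X          C
  init       0.06211      1.436
  Δ            2.131     -1.421
  eq           2.193     0.0153
  solve Keq expr → x = -0.7104; check Q = 2.2180e-05
Then add 0.01837 M of C.
Step 2:
                   X          C
  init         2.193    0.03367
  Δ          0.02713   -0.01809
  eq            2.22    0.01558
  solve Keq expr → x = -0.009043; check Q = 2.2180e-05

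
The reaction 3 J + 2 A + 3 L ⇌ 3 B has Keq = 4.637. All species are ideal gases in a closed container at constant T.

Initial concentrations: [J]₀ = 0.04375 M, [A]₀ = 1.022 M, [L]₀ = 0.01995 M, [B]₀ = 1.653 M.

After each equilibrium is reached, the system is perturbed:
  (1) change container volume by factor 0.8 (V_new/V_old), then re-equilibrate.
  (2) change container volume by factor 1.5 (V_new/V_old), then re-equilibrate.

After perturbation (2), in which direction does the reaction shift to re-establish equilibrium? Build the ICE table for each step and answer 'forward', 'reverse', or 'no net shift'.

Q₀ = 6.5036e+09 vs Keq = 4.637 ⇒ Q>K, reverse
Step 1:
                  J         A         L         B
  I         0.04375     1.022   0.01995     1.653
  C          0.6518    0.4345    0.6518   -0.6518
  E          0.6956     1.457    0.6718     1.001
  solve Keq expr → x = -0.2173; check Q = 4.637
Then change container volume by factor 0.8 (V_new/V_old).
Step 2:
                  J         A         L         B
  I          0.8695     1.821    0.8397     1.251
  C         -0.1058  -0.07053   -0.1058    0.1058
  E          0.7637      1.75    0.7339     1.357
  solve Keq expr → x = 0.03527; check Q = 4.637
Then change container volume by factor 1.5 (V_new/V_old).
Step 3:
                  J         A         L         B
  I          0.5091     1.167    0.4893    0.9049
  C           0.132   0.08803     0.132    -0.132
  E          0.6412     1.255    0.6213    0.7728
  solve Keq expr → x = -0.04402; check Q = 4.637

Direction: reverse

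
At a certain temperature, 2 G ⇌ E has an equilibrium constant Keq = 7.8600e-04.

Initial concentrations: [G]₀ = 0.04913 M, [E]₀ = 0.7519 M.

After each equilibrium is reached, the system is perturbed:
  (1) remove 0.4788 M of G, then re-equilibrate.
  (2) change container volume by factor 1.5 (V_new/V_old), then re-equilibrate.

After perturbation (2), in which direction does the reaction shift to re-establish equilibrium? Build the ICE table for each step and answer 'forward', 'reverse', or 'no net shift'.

Q₀ = 311.5 vs Keq = 7.8600e-04 ⇒ Q>K, reverse
Step 1:
                    G           E
  I           0.04913      0.7519
  C               1.5       -0.75
  E             1.549    0.001886
  solve Keq expr → x = -0.75; check Q = 7.8600e-04
Then remove 0.4788 M of G.
Step 2:
                    G           E
  I              1.07    0.001886
  C          0.001965 -9.8251e-04
  E             1.072  9.0380e-04
  solve Keq expr → x = -9.8251e-04; check Q = 7.8600e-04
Then change container volume by factor 1.5 (V_new/V_old).
Step 3:
                    G           E
  I            0.7149  6.0253e-04
  C        4.0079e-04 -2.0039e-04
  E            0.7153  4.0214e-04
  solve Keq expr → x = -2.0039e-04; check Q = 7.8600e-04

Direction: reverse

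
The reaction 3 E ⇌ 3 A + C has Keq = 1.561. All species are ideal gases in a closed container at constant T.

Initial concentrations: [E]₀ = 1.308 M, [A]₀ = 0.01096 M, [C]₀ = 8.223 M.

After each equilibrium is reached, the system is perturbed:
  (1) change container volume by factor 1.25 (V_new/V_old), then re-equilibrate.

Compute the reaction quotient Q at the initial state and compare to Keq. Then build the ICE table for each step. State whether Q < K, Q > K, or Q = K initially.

Q₀ = 4.8377e-06; Q < K (proceeds forward)

Q₀ = 4.8377e-06 vs Keq = 1.561 ⇒ Q<K, forward
Step 1:
                    E           A           C
  init          1.308     0.01096       8.223
  Δ           -0.4685      0.4685      0.1562
  eq           0.8395      0.4795       8.379
  solve Keq expr → x = 0.1562; check Q = 1.561
Then change container volume by factor 1.25 (V_new/V_old).
Step 2:
                    E           A           C
  init         0.6716      0.3836       6.703
  Δ          -0.01826     0.01826    0.006087
  eq           0.6533      0.4018       6.709
  solve Keq expr → x = 0.006087; check Q = 1.561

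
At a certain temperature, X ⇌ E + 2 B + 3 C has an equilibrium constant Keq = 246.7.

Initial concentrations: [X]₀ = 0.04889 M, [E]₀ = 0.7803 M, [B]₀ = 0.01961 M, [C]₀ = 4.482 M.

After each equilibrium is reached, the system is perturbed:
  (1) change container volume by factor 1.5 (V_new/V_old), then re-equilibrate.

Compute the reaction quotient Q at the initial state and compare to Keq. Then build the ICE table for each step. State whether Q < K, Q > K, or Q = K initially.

Q₀ = 0.5526 vs Keq = 246.7 ⇒ Q<K, forward
Step 1:
                   X          E          B          C
  Initial    0.04889     0.7803    0.01961      4.482
  Change    -0.04494    0.04494    0.08989     0.1348
  Equil     0.003947     0.8252     0.1095      4.617
  solve Keq expr → x = 0.04494; check Q = 246.7
Then change container volume by factor 1.5 (V_new/V_old).
Step 2:
                   X          E          B          C
  Initial   0.002631     0.5502      0.073      3.078
  Change   -0.002237   0.002237   0.004474    0.00671
  Equil   3.9442e-04     0.5524    0.07747      3.085
  solve Keq expr → x = 0.002237; check Q = 246.7

Q₀ = 0.5526; Q < K (proceeds forward)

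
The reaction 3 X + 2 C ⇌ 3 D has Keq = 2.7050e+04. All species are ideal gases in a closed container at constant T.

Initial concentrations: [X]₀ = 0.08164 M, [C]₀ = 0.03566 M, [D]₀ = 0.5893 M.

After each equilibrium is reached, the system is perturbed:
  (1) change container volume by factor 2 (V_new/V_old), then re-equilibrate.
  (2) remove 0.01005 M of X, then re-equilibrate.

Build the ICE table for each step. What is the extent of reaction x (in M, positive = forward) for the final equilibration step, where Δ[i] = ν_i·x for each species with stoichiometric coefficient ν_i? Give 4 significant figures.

Q₀ = 2.9576e+05 vs Keq = 2.7050e+04 ⇒ Q>K, reverse
Step 1:
                  X         C         D
  init      0.08164   0.03566    0.5893
  Δ         0.03746   0.02498  -0.03746
  eq         0.1191   0.06064    0.5518
  solve Keq expr → x = -0.01249; check Q = 2.7050e+04
Then change container volume by factor 2 (V_new/V_old).
Step 2:
                  X         C         D
  init      0.05955   0.03032    0.2759
  Δ          0.0147    0.0098   -0.0147
  eq        0.07425   0.04012    0.2612
  solve Keq expr → x = -0.0049; check Q = 2.7050e+04
Then remove 0.01005 M of X.
Step 3:
                  X         C         D
  init       0.0642   0.04012    0.2612
  Δ        0.004926  0.003284 -0.004926
  eq        0.06913    0.0434    0.2563
  solve Keq expr → x = -0.001642; check Q = 2.7050e+04

x = -0.001642 M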